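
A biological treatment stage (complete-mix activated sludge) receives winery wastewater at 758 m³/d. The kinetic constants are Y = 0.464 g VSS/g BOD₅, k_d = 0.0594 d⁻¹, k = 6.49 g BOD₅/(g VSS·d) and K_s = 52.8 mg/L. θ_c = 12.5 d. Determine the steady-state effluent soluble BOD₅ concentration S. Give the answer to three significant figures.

S ≈ 2.56 mg/L

From the Monod/SRT balance for a CMAS, S = K_s·(1+k_d θ_c)/[θ_c·(Y k − k_d) − 1] = 52.8 × (1 + 0.0594 × 12.5) / [12.5 × (0.464 × 6.49 − 0.0594) − 1] = 92.00 / 35.90 = 2.563 mg/L.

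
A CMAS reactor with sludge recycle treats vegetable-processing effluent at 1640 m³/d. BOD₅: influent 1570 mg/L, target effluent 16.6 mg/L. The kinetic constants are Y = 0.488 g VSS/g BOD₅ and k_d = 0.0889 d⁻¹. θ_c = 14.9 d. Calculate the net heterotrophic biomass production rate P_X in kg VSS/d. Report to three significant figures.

P_X ≈ 535 kg VSS/d

Y_obs = Y / (1 + k_d θ_c) = 0.488 / (1 + 0.0889 × 14.9) = 0.488 / 2.325 = 0.2099.
ΔS = 1570 − 16.6 = 1553 mg/L, so the substrate removal rate is 1640 × 1553/1000 = 2548 kg BOD₅/d.
Biomass produced: P_X = Y_obs·Q·ΔS = 0.2099 × 2548 ≈ 534.8 kg VSS/d.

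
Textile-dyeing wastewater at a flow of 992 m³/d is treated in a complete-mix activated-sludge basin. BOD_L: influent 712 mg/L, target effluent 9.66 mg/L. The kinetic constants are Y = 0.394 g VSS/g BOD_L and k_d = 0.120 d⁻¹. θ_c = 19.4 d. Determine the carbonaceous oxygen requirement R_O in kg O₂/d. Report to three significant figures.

Correct the yield for decay: Y_obs = Y/(1 + k_d θ_c) = 0.394 / (1 + 0.120 × 19.4) = 0.394 / 3.328 = 0.1184.
Mass of BOD_L removed per day: Q(S₀ − S) = 992 × 702.3 g/m³ = 696.7 kg/d.
P_X = Y_obs·Q·(S₀ − S) = 0.1184 × 696.7 = 82.48 kg VSS/d.
Carbonaceous O₂ demand = substrate oxidised − cell-mass equivalent = 696.7 − 1.42 × 82.48 = 579.6 kg O₂/d.

R_O ≈ 580 kg O₂/d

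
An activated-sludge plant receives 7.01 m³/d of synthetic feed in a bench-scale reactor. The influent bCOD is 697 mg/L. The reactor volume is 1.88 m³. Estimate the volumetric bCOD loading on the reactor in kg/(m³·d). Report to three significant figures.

L_v ≈ 2.60 kg bCOD/(m³·d)

Volumetric loading L_v = Q·S₀ / V = 7.01 × 697 g/m³ / 1.880 m³ = 2599 g/(m³·d) = 2.599 kg bCOD/(m³·d).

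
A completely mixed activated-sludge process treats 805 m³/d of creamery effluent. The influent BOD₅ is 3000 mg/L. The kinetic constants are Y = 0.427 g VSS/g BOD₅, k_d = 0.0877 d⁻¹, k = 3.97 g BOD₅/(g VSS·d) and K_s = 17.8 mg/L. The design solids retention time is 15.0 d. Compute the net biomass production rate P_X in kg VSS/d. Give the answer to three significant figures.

P_X ≈ 445 kg VSS/d

Effluent substrate depends only on kinetics and SRT: S = K_s(1 + k_d θ_c) / [θ_c(Yk − k_d) − 1] = 17.8 × (1 + 0.0877 × 15.0) / [15.0 × (0.427 × 3.97 − 0.0877) − 1] = 41.22 / 23.11 = 1.783 mg/L.
The observed yield is Y_obs = Y/(1 + k_d·θ_c) = 0.427 / (1 + 0.0877 × 15.0) = 0.427 / 2.316 = 0.1844 g VSS per g BOD₅ removed.
Substrate removed = Q·(S₀ − S) = 805 m³/d × (3000 − 1.78) g/m³ = 2.41×10^6 g/d = 2414 kg/d.
P_X = Y_obs · Q(S₀ − S) = 0.1844 × 2414 = 445.1 kg VSS/d.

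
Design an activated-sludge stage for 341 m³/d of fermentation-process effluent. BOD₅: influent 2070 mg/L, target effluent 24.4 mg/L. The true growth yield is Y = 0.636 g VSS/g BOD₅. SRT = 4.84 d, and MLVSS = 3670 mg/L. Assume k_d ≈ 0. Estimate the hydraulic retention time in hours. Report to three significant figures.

V·X = Y·Q·ΔS·θ_c gives V = 0.636 × 341 × (2070 − 24.4) × 4.84 / 3670 = 585.1 m³.
Hydraulic retention time τ = V/Q = 585.1 / 341 = 1.716 d = 41.18 h.

τ ≈ 41.2 h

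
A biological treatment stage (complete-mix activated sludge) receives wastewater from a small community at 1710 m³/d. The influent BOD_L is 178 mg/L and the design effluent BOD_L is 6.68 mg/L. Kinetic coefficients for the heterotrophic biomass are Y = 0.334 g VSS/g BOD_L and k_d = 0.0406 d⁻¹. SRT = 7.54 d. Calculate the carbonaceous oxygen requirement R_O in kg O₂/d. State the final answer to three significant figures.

R_O ≈ 187 kg O₂/d

Y_obs = Y / (1 + k_d θ_c) = 0.334 / (1 + 0.0406 × 7.54) = 0.334 / 1.306 = 0.2557.
Q·(S₀ − S) = 1710 × (178 − 6.68) × 10⁻³ = 293.0 kg/d removed.
Net sludge production P_X = 0.2557 × 293.0 = 74.91 kg VSS/d.
R_O = Q·ΔS − 1.42 P_X = 293.0 − 106.4 = 186.6 kg O₂/d.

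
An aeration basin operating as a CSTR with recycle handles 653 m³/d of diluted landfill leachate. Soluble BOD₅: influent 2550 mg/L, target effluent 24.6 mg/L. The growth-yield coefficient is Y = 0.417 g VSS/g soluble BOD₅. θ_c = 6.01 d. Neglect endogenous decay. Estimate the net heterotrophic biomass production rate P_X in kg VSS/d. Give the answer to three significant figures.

P_X ≈ 688 kg VSS/d

Since k_d ≈ 0, Y_obs = Y = 0.417 g VSS/g soluble BOD₅.
Q·(S₀ − S) = 653 × (2550 − 24.6) × 10⁻³ = 1649 kg/d removed.
Net biomass production P_X = Y_obs × Q·(S₀ − S) = 0.4170 × 1649 = 687.7 kg VSS/d.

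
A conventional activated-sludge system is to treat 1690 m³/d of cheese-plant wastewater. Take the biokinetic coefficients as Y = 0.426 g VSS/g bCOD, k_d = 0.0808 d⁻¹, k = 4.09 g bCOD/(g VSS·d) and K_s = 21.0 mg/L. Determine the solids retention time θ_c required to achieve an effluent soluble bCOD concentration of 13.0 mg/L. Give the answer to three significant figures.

At the target effluent, Y k S/(K_s+S) = 0.426×4.09×13.0/34.00 = 0.6662 d⁻¹.
θ_c = 1/(μ − k_d) = 1/(0.6662 − 0.0808) = 1/0.5854 = 1.708 d.

θ_c ≈ 1.71 d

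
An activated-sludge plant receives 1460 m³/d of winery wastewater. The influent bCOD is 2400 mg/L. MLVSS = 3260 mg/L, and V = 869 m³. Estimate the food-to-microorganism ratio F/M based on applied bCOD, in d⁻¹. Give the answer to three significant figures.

F/M ≈ 1.24 d⁻¹

Food-to-microorganism ratio F/M = Q S₀ / (V X) = 1460 × 2400 / (869.0 × 3260) = 1.237 d⁻¹.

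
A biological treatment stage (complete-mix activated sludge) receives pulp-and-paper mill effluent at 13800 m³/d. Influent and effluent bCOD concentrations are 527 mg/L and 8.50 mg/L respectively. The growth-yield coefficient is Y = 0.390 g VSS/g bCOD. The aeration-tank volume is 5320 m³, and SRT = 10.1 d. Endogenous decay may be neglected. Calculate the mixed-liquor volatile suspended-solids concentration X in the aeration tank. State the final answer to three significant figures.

Without decay, X = Y Q (S₀−S) θ_c / V = 0.390 × 13800 × (527 − 8.50) × 10.1 / 5320 = 5298 mg/L.

X ≈ 5300 mg/L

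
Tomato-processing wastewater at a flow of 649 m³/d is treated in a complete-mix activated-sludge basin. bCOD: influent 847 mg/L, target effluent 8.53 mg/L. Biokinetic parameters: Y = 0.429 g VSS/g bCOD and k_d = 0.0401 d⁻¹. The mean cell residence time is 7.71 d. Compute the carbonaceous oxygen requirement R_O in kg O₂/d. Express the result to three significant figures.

The observed yield is Y_obs = Y/(1 + k_d·θ_c) = 0.429 / (1 + 0.0401 × 7.71) = 0.429 / 1.309 = 0.3277 g VSS per g bCOD removed.
Mass of bCOD removed per day: Q(S₀ − S) = 649 × 838.5 g/m³ = 544.2 kg/d.
Biomass synthesised: P_X = Y_obs × 544.2 = 178.3 kg VSS/d.
R_O = Q·(S₀ − S) − 1.42·P_X = 544.2 − 1.42 × 178.3 = 291.0 kg O₂/d.

R_O ≈ 291 kg O₂/d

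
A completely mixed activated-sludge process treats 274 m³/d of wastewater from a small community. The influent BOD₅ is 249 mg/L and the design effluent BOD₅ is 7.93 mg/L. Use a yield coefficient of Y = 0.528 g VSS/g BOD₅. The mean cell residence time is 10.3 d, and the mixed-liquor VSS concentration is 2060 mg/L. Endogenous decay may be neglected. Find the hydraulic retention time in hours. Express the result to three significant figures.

V·X = Y·Q·ΔS·θ_c gives V = 0.528 × 274 × (249 − 7.93) × 10.3 / 2060 = 174.4 m³.
HRT = V/Q = 174.4 m³ / 274 m³·d⁻¹ = 0.6364 d × 24 = 15.27 h.

τ ≈ 15.3 h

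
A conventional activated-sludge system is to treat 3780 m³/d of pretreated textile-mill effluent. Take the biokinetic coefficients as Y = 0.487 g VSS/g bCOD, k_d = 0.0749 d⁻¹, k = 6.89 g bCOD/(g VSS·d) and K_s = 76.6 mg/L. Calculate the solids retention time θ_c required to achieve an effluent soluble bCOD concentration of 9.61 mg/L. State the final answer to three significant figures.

Specific growth rate at S = 9.61 mg/L: μ = YkS/(K_s+S) = 0.487·6.89·9.61/(76.6+9.61) = 0.3740 d⁻¹.
Then 1/θ_c = μ − k_d = 0.3740 − 0.0749 = 0.2991 d⁻¹, giving θ_c = 3.343 d.

θ_c ≈ 3.34 d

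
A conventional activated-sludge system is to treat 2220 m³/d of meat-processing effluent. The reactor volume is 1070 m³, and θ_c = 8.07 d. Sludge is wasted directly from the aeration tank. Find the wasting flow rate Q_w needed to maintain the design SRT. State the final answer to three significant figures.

With mixed-liquor wasting, θ_c = V/Q_w, so Q_w = V/θ_c = 1070/8.07 = 132.6 m³/d.

Q_w ≈ 133 m³/d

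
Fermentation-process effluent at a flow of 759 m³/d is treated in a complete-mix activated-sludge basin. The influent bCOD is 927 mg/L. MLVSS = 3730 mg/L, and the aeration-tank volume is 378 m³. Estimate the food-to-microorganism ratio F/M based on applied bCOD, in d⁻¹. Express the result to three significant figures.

F/M = Q·S₀ / (V·X) = 759 × 927 / (378.0 × 3730) = 0.4990 g bCOD·(g VSS·d)⁻¹.

F/M ≈ 0.499 d⁻¹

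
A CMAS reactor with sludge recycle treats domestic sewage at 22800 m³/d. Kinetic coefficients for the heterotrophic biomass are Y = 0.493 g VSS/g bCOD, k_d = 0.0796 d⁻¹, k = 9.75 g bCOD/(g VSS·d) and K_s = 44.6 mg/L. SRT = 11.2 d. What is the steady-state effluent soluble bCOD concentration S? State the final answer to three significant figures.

Effluent substrate depends only on kinetics and SRT: S = K_s(1 + k_d θ_c) / [θ_c(Yk − k_d) − 1] = 44.6 × (1 + 0.0796 × 11.2) / [11.2 × (0.493 × 9.75 − 0.0796) − 1] = 84.36 / 51.94 = 1.624 mg/L.

S ≈ 1.62 mg/L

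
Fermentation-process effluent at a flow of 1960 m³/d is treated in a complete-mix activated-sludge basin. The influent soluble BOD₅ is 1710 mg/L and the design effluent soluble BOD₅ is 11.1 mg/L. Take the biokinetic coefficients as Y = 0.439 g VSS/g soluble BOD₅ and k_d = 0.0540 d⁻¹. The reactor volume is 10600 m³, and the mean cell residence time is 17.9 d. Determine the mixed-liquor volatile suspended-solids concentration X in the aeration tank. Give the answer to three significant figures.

X ≈ 1260 mg/L

Solving the biomass balance for X: X = Y Q (S₀−S) θ_c / [V (1+k_d θ_c)] = 0.439 × 1960 × (1710 − 11.1) × 17.9 / [10600 × (1 + 0.0540 × 17.9)] = 1255 mg/L.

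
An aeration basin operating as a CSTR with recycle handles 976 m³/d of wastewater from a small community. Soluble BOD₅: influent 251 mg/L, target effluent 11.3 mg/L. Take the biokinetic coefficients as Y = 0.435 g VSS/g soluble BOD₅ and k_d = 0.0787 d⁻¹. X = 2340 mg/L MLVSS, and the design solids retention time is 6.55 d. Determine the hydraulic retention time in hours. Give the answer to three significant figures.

Rearranging the biomass balance for a CMAS with decay, V = Y·Q·ΔS·θ_c / [X·(1+k_d θ_c)] = 0.435 × 976 × (251 − 11.3) × 6.55 / [2340 × (1 + 0.0787 × 6.55)] = 6.67×10^5 / 3546 = 188.0 m³.
τ = V/Q = 188.0/976 = 0.1926 d, or 4.622 h.

τ ≈ 4.62 h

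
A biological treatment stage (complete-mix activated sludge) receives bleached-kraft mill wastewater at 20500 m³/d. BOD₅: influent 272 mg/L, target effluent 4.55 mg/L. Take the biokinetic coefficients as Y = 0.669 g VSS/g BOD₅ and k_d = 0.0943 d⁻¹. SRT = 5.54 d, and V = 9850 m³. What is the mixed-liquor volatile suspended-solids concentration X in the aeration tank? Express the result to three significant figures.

X ≈ 1360 mg/L

Solving the biomass balance for X: X = Y Q (S₀−S) θ_c / [V (1+k_d θ_c)] = 0.669 × 20500 × (272 − 4.55) × 5.54 / [9850 × (1 + 0.0943 × 5.54)] = 1355 mg/L.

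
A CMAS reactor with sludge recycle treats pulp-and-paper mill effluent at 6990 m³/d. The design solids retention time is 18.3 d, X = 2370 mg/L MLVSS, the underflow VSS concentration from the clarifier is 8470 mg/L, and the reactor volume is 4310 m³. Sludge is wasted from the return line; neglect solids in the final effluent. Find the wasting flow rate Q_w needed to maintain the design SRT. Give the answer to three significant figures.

Q_w ≈ 65.9 m³/d

θ_c = V·X/(Q_w·X_r) when wasting from the recycle, so Q_w = V·X/(θ_c·X_r) = 4310 × 2370 / (18.3 × 8470) = 65.90 m³/d.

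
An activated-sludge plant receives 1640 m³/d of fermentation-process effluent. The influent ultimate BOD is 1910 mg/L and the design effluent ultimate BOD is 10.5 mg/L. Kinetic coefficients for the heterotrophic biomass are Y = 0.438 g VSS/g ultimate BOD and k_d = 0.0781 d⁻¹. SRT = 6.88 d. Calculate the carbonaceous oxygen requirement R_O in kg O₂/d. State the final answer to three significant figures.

R_O ≈ 1850 kg O₂/d

Observed yield with endogenous decay: Y_obs = Y / (1 + k_d·θ_c) = 0.438 / (1 + 0.0781 × 6.88) = 0.438 / 1.537 = 0.2849 g VSS/g ultimate BOD.
Substrate removed = Q·(S₀ − S) = 1640 m³/d × (1910 − 10.5) g/m³ = 3.12×10^6 g/d = 3115 kg/d.
P_X = Y_obs·Q·(S₀ − S) = 0.2849 × 3115 = 887.5 kg VSS/d.
Carbonaceous O₂ demand = substrate oxidised − cell-mass equivalent = 3115 − 1.42 × 887.5 = 1855 kg O₂/d.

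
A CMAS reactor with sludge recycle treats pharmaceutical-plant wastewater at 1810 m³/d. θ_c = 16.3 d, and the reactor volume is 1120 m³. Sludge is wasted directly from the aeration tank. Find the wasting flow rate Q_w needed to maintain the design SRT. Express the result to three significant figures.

Wasting from the aeration tank: Q_w = V / θ_c = 1120 / 16.3 = 68.71 m³/d.

Q_w ≈ 68.7 m³/d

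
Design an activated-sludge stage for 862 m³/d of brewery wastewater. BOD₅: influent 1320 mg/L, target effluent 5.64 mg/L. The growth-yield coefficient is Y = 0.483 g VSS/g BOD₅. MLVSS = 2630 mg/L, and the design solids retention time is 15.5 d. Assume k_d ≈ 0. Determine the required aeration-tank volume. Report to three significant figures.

V ≈ 3230 m³

With k_d = 0 the design equation reduces to V = Y Q (S₀−S) θ_c / X = 0.483 × 862 × (1320 − 5.64) × 15.5 / 2630 = 3225 m³.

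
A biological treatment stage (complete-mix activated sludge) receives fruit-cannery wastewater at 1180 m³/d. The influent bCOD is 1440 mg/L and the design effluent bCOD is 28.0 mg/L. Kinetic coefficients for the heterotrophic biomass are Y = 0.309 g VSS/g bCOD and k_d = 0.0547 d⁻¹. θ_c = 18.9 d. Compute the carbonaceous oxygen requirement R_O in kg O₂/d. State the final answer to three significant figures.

Correct the yield for decay: Y_obs = Y/(1 + k_d θ_c) = 0.309 / (1 + 0.0547 × 18.9) = 0.309 / 2.034 = 0.1519.
Mass of bCOD removed per day: Q(S₀ − S) = 1180 × 1412 g/m³ = 1666 kg/d.
Biomass synthesised: P_X = Y_obs × 1666 = 253.1 kg VSS/d.
R_O = Q·(S₀ − S) − 1.42·P_X = 1666 − 1.42 × 253.1 = 1307 kg O₂/d.

R_O ≈ 1310 kg O₂/d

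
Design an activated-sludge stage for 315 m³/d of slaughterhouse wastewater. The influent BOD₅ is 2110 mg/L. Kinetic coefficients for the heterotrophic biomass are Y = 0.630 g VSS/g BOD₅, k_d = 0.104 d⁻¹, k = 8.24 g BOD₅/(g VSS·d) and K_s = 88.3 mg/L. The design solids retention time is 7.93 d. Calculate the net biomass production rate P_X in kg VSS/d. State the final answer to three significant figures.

P_X ≈ 229 kg VSS/d

From the Monod/SRT balance for a CMAS, S = K_s·(1+k_d θ_c)/[θ_c·(Y k − k_d) − 1] = 88.3 × (1 + 0.104 × 7.93) / [7.93 × (0.630 × 8.24 − 0.104) − 1] = 161.1 / 39.34 = 4.095 mg/L.
The observed yield is Y_obs = Y/(1 + k_d·θ_c) = 0.630 / (1 + 0.104 × 7.93) = 0.630 / 1.825 = 0.3453 g VSS per g BOD₅ removed.
Q·(S₀ − S) = 315 × (2110 − 4.10) × 10⁻³ = 663.4 kg/d removed.
Biomass produced: P_X = Y_obs·Q·ΔS = 0.3453 × 663.4 ≈ 229.0 kg VSS/d.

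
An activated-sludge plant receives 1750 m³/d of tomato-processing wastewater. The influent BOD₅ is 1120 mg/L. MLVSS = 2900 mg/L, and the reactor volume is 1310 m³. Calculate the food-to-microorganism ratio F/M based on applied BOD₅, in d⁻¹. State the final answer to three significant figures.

Food-to-microorganism ratio F/M = Q S₀ / (V X) = 1750 × 1120 / (1310 × 2900) = 0.5159 d⁻¹.

F/M ≈ 0.516 d⁻¹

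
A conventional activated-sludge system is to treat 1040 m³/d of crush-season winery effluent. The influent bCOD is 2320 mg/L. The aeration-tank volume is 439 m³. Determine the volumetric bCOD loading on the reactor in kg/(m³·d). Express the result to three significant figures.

Volumetric loading L_v = Q·S₀ / V = 1040 × 2320 g/m³ / 439.0 m³ = 5496 g/(m³·d) = 5.496 kg bCOD/(m³·d).

L_v ≈ 5.50 kg bCOD/(m³·d)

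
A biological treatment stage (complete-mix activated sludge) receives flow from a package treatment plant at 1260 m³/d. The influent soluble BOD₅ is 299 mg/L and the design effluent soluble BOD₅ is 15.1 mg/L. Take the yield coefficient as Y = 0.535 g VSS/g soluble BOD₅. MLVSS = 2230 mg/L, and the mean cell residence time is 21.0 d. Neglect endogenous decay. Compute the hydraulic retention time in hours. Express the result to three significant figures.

With k_d = 0 the design equation reduces to V = Y Q (S₀−S) θ_c / X = 0.535 × 1260 × (299 − 15.1) × 21.0 / 2230 = 1802 m³.
τ = V/Q = 1802/1260 = 1.430 d, or 34.33 h.

τ ≈ 34.3 h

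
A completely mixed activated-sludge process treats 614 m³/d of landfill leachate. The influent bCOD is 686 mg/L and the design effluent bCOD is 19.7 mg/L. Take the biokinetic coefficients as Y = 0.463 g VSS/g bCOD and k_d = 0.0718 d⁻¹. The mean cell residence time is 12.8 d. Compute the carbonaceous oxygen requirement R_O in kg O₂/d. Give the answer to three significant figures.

R_O ≈ 269 kg O₂/d

Y_obs = Y / (1 + k_d θ_c) = 0.463 / (1 + 0.0718 × 12.8) = 0.463 / 1.919 = 0.2413.
Q·(S₀ − S) = 614 × (686 − 19.7) × 10⁻³ = 409.1 kg/d removed.
Biomass synthesised: P_X = Y_obs × 409.1 = 98.70 kg VSS/d.
Carbonaceous O₂ demand = substrate oxidised − cell-mass equivalent = 409.1 − 1.42 × 98.70 = 268.9 kg O₂/d.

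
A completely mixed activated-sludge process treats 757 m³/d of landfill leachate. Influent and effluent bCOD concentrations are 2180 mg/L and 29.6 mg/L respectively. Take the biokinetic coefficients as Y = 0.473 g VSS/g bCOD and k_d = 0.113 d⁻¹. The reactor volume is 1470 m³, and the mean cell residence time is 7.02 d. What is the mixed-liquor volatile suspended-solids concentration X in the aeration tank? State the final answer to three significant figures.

Solving the biomass balance for X: X = Y Q (S₀−S) θ_c / [V (1+k_d θ_c)] = 0.473 × 757 × (2180 − 29.6) × 7.02 / [1470 × (1 + 0.113 × 7.02)] = 2050 mg/L.

X ≈ 2050 mg/L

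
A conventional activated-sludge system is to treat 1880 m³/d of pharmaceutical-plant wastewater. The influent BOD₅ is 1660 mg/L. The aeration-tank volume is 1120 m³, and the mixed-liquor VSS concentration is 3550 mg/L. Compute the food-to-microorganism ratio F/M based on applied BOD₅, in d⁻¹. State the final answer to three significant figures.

F/M = Q·S₀ / (V·X) = 1880 × 1660 / (1120 × 3550) = 0.7849 g BOD₅·(g VSS·d)⁻¹.

F/M ≈ 0.785 d⁻¹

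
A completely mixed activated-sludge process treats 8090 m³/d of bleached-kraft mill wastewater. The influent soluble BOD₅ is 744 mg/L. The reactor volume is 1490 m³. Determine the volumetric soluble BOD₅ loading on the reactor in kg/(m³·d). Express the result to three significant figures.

Applied soluble BOD₅ load per unit volume = Q·S₀/V = (8090 × 744/1000)/1490 = 4.040 kg soluble BOD₅·m⁻³·d⁻¹.

L_v ≈ 4.04 kg soluble BOD₅/(m³·d)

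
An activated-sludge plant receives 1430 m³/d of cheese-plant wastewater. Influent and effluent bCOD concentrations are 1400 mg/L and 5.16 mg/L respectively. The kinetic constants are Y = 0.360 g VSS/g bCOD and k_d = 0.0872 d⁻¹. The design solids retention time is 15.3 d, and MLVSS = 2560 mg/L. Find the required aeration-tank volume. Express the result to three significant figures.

V ≈ 1840 m³

Steady-state biomass mass balance: V·X·(1 + k_d·θ_c) = Y·Q·(S₀ − S)·θ_c, so V = 0.360 × 1430 × (1400 − 5.16) × 15.3 / [2560 × (1 + 0.0872 × 15.3)] = 1.1×10^7 / 5975 = 1839 m³.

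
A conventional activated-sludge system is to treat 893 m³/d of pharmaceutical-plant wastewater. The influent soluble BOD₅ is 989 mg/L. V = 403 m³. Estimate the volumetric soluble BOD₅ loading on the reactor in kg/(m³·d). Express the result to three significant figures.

Volumetric loading L_v = Q·S₀ / V = 893 × 989 g/m³ / 403.0 m³ = 2192 g/(m³·d) = 2.192 kg soluble BOD₅/(m³·d).

L_v ≈ 2.19 kg soluble BOD₅/(m³·d)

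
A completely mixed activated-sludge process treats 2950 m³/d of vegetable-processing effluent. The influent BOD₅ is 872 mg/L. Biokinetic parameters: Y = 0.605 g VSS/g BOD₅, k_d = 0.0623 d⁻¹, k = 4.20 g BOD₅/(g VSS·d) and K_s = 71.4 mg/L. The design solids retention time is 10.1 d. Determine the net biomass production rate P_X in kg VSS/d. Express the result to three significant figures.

From the Monod/SRT balance for a CMAS, S = K_s·(1+k_d θ_c)/[θ_c·(Y k − k_d) − 1] = 71.4 × (1 + 0.0623 × 10.1) / [10.1 × (0.605 × 4.20 − 0.0623) − 1] = 116.3 / 24.03 = 4.840 mg/L.
Observed yield with endogenous decay: Y_obs = Y / (1 + k_d·θ_c) = 0.605 / (1 + 0.0623 × 10.1) = 0.605 / 1.629 = 0.3713 g VSS/g BOD₅.
Q·(S₀ − S) = 2950 × (872 − 4.84) × 10⁻³ = 2558 kg/d removed.
Net biomass production P_X = Y_obs × Q·(S₀ − S) = 0.3713 × 2558 = 949.9 kg VSS/d.

P_X ≈ 950 kg VSS/d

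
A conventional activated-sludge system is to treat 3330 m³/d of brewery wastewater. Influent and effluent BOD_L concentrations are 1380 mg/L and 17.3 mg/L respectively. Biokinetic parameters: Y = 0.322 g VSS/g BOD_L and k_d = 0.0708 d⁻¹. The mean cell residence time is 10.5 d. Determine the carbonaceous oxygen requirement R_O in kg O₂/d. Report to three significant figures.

Y_obs = Y / (1 + k_d θ_c) = 0.322 / (1 + 0.0708 × 10.5) = 0.322 / 1.743 = 0.1847.
Q·(S₀ − S) = 3330 × (1380 − 17.3) × 10⁻³ = 4538 kg/d removed.
Biomass synthesised: P_X = Y_obs × 4538 = 838.1 kg VSS/d.
Carbonaceous O₂ demand = substrate oxidised − cell-mass equivalent = 4538 − 1.42 × 838.1 = 3348 kg O₂/d.

R_O ≈ 3350 kg O₂/d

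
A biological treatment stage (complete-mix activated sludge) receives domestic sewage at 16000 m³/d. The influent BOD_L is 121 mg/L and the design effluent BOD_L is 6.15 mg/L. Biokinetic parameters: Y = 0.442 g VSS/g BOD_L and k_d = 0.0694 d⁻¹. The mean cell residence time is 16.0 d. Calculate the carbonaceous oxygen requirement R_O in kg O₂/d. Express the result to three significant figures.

R_O ≈ 1290 kg O₂/d

Observed yield with endogenous decay: Y_obs = Y / (1 + k_d·θ_c) = 0.442 / (1 + 0.0694 × 16.0) = 0.442 / 2.110 = 0.2094 g VSS/g BOD_L.
Substrate removed = Q·(S₀ − S) = 16000 m³/d × (121 − 6.15) g/m³ = 1.84×10^6 g/d = 1838 kg/d.
Net sludge production P_X = 0.2094 × 1838 = 384.9 kg VSS/d.
Carbonaceous O₂ demand = substrate oxidised − cell-mass equivalent = 1838 − 1.42 × 384.9 = 1291 kg O₂/d.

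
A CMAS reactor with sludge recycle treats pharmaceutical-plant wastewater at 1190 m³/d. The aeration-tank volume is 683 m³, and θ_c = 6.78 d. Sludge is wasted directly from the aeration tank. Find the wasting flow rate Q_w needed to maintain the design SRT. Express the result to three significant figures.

Q_w ≈ 101 m³/d

For wasting at MLVSS concentration, Q_w = V/θ_c = 683.0/6.78 = 100.7 m³/d.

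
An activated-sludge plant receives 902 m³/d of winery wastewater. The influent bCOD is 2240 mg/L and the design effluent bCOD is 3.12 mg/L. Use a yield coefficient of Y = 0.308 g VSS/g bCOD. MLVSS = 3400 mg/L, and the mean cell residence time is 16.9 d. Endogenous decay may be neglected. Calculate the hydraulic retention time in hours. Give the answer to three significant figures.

V·X = Y·Q·ΔS·θ_c gives V = 0.308 × 902 × (2240 − 3.12) × 16.9 / 3400 = 3089 m³.
Hydraulic retention time τ = V/Q = 3089 / 902 = 3.425 d = 82.19 h.

τ ≈ 82.2 h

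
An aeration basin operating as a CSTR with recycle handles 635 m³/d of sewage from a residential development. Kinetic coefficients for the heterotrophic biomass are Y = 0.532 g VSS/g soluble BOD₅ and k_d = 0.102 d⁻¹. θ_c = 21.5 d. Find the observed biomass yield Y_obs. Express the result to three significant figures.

Y_obs ≈ 0.167 g VSS/g soluble BOD₅

Correct the yield for decay: Y_obs = Y/(1 + k_d θ_c) = 0.532 / (1 + 0.102 × 21.5) = 0.532 / 3.193 = 0.1666.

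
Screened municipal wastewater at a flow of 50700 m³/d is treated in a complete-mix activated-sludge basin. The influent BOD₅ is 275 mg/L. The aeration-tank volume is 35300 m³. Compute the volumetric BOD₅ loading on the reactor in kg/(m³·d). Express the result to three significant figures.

L_v ≈ 0.395 kg BOD₅/(m³·d)

L_v = Q S₀ / V = 50700 × 275 × 10⁻³ / 35300 = 0.3950 kg/(m³·d).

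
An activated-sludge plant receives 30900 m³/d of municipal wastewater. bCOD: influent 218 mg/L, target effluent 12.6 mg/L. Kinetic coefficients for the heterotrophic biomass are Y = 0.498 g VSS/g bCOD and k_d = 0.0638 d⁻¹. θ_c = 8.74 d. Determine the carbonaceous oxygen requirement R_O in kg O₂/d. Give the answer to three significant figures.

Y_obs = Y / (1 + k_d θ_c) = 0.498 / (1 + 0.0638 × 8.74) = 0.498 / 1.558 = 0.3197.
Mass of bCOD removed per day: Q(S₀ − S) = 30900 × 205.4 g/m³ = 6347 kg/d.
P_X = Y_obs·Q·(S₀ − S) = 0.3197 × 6347 = 2029 kg VSS/d.
Carbonaceous O₂ demand = substrate oxidised − cell-mass equivalent = 6347 − 1.42 × 2029 = 3465 kg O₂/d.

R_O ≈ 3470 kg O₂/d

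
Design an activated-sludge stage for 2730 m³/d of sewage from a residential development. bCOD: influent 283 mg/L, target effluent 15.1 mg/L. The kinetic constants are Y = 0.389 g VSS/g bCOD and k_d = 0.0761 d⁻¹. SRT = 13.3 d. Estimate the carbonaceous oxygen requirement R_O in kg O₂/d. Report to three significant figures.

R_O ≈ 531 kg O₂/d

Correct the yield for decay: Y_obs = Y/(1 + k_d θ_c) = 0.389 / (1 + 0.0761 × 13.3) = 0.389 / 2.012 = 0.1933.
Mass of bCOD removed per day: Q(S₀ − S) = 2730 × 267.9 g/m³ = 731.4 kg/d.
Net sludge production P_X = 0.1933 × 731.4 = 141.4 kg VSS/d.
Carbonaceous O₂ demand = substrate oxidised − cell-mass equivalent = 731.4 − 1.42 × 141.4 = 530.6 kg O₂/d.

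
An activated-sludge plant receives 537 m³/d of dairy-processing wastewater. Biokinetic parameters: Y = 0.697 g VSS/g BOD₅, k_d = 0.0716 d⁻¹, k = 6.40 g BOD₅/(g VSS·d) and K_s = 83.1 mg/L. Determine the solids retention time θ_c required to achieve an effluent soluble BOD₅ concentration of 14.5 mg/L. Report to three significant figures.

θ_c ≈ 1.69 d

At the target effluent, Y k S/(K_s+S) = 0.697×6.40×14.5/97.60 = 0.6627 d⁻¹.
1/θ_c = 0.6627 − 0.0716 = 0.5911 d⁻¹, so θ_c = 1.692 d.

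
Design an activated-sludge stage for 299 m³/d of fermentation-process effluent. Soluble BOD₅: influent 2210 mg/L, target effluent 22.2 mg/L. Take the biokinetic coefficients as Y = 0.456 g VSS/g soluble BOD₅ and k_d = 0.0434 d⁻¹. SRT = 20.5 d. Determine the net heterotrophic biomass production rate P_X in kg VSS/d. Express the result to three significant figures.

Y_obs = Y / (1 + k_d θ_c) = 0.456 / (1 + 0.0434 × 20.5) = 0.456 / 1.890 = 0.2413.
Mass of soluble BOD₅ removed per day: Q(S₀ − S) = 299 × 2188 g/m³ = 654.2 kg/d.
So the net sludge growth is P_X = 0.2413 × 654.2 = 157.9 kg VSS/d.

P_X ≈ 158 kg VSS/d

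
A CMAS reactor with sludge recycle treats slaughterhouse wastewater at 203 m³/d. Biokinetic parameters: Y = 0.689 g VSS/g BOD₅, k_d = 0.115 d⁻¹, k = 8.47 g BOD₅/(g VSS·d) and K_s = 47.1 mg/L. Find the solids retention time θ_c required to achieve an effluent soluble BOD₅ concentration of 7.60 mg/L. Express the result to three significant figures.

From 1/θ_c = Y·k·S/(K_s + S) − k_d: Y·k·S/(K_s+S) = 0.689 × 8.47 × 7.60 / (47.1 + 7.60) = 0.8108 d⁻¹.
Then 1/θ_c = μ − k_d = 0.8108 − 0.115 = 0.6958 d⁻¹, giving θ_c = 1.437 d.

θ_c ≈ 1.44 d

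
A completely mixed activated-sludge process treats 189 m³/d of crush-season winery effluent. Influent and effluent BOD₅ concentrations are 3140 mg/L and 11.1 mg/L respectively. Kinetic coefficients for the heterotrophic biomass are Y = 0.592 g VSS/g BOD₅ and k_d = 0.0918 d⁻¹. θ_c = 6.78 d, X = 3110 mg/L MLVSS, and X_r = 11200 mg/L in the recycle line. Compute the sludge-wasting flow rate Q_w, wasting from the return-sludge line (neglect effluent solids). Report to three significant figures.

Q_w ≈ 19.3 m³/d

From the SRT design equation V = Y Q (S₀−S) θ_c / [X (1 + k_d θ_c)] = 0.592 × 189 × (3140 − 11.1) × 6.78 / [3110 × (1 + 0.0918 × 6.78)] = 2.37×10^6 / 5046 = 470.4 m³.
θ_c = V·X/(Q_w·X_r) when wasting from the recycle, so Q_w = V·X/(θ_c·X_r) = 470.4 × 3110 / (6.78 × 11200) = 19.27 m³/d.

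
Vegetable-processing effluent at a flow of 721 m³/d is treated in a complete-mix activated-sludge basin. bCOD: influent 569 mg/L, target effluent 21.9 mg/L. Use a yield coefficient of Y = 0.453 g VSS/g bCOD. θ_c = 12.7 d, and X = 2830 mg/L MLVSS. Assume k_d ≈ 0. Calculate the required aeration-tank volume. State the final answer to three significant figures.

V ≈ 802 m³

With k_d = 0 the design equation reduces to V = Y Q (S₀−S) θ_c / X = 0.453 × 721 × (569 − 21.9) × 12.7 / 2830 = 801.9 m³.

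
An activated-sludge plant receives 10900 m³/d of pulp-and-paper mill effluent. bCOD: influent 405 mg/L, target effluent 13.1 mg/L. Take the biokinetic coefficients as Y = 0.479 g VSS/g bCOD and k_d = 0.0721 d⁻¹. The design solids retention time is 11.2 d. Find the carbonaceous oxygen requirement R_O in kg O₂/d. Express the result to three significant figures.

R_O ≈ 2660 kg O₂/d

The observed yield is Y_obs = Y/(1 + k_d·θ_c) = 0.479 / (1 + 0.0721 × 11.2) = 0.479 / 1.808 = 0.2650 g VSS per g bCOD removed.
Substrate removed = Q·(S₀ − S) = 10900 m³/d × (405 − 13.1) g/m³ = 4.27×10^6 g/d = 4272 kg/d.
Net sludge production P_X = 0.2650 × 4272 = 1132 kg VSS/d.
R_O = Q·ΔS − 1.42 P_X = 4272 − 1607 = 2664 kg O₂/d.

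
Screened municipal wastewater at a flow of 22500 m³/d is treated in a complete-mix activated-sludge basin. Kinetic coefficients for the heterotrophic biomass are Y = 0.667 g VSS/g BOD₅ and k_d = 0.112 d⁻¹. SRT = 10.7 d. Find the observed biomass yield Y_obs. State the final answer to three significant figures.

The observed yield is Y_obs = Y/(1 + k_d·θ_c) = 0.667 / (1 + 0.112 × 10.7) = 0.667 / 2.198 = 0.3034 g VSS per g BOD₅ removed.

Y_obs ≈ 0.303 g VSS/g BOD₅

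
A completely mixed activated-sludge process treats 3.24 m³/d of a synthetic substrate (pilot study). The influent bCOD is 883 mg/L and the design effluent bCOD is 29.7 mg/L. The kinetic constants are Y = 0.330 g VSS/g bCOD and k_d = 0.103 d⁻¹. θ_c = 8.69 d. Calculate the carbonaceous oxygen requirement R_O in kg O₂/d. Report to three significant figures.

R_O ≈ 2.08 kg O₂/d

Observed yield with endogenous decay: Y_obs = Y / (1 + k_d·θ_c) = 0.330 / (1 + 0.103 × 8.69) = 0.330 / 1.895 = 0.1741 g VSS/g bCOD.
Q·(S₀ − S) = 3.24 × (883 − 29.7) × 10⁻³ = 2.765 kg/d removed.
Biomass synthesised: P_X = Y_obs × 2.765 = 0.4814 kg VSS/d.
R_O = Q·ΔS − 1.42 P_X = 2.765 − 0.6836 = 2.081 kg O₂/d.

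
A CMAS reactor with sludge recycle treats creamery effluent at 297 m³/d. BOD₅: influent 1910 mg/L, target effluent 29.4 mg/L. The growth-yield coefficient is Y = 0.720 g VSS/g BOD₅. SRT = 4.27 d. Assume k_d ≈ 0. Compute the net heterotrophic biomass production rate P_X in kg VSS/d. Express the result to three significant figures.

No decay correction is needed, so Y_obs = Y = 0.720.
Mass of BOD₅ removed per day: Q(S₀ − S) = 297 × 1881 g/m³ = 558.5 kg/d.
P_X = Y_obs · Q(S₀ − S) = 0.7200 × 558.5 = 402.1 kg VSS/d.

P_X ≈ 402 kg VSS/d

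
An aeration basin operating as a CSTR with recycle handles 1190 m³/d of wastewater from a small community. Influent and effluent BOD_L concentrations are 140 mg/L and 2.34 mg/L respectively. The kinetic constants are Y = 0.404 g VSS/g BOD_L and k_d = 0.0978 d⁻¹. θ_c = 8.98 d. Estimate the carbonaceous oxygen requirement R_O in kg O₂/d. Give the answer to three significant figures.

The observed yield is Y_obs = Y/(1 + k_d·θ_c) = 0.404 / (1 + 0.0978 × 8.98) = 0.404 / 1.878 = 0.2151 g VSS per g BOD_L removed.
Q·(S₀ − S) = 1190 × (140 − 2.34) × 10⁻³ = 163.8 kg/d removed.
Net sludge production P_X = 0.2151 × 163.8 = 35.24 kg VSS/d.
Carbonaceous O₂ demand = substrate oxidised − cell-mass equivalent = 163.8 − 1.42 × 35.24 = 113.8 kg O₂/d.

R_O ≈ 114 kg O₂/d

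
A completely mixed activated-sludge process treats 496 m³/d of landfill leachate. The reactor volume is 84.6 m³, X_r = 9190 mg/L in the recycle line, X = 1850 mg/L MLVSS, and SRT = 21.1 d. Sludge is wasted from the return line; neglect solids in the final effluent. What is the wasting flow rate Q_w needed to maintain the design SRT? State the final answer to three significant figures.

Q_w = (V·X)/(θ_c X_r) = 84.60 × 1850 / (21.1 × 9190) = 0.8071 m³/d.

Q_w ≈ 0.807 m³/d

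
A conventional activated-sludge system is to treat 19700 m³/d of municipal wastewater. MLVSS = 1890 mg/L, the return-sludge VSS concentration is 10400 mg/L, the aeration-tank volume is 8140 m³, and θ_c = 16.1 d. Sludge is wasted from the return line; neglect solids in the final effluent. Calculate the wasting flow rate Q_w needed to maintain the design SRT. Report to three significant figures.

θ_c = V·X/(Q_w·X_r) when wasting from the recycle, so Q_w = V·X/(θ_c·X_r) = 8140 × 1890 / (16.1 × 10400) = 91.88 m³/d.

Q_w ≈ 91.9 m³/d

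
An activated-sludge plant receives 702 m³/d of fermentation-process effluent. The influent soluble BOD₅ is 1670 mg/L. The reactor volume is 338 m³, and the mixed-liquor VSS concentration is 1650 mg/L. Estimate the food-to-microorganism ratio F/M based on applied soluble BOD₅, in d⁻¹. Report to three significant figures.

F/M ≈ 2.10 d⁻¹

Food-to-microorganism ratio F/M = Q S₀ / (V X) = 702 × 1670 / (338.0 × 1650) = 2.102 d⁻¹.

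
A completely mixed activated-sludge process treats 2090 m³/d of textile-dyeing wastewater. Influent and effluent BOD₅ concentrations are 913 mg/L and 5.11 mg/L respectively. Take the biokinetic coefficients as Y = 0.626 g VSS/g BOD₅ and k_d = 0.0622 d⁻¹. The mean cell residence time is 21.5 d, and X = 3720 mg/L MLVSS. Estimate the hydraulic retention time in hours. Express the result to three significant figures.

Rearranging the biomass balance for a CMAS with decay, V = Y·Q·ΔS·θ_c / [X·(1+k_d θ_c)] = 0.626 × 2090 × (913 − 5.11) × 21.5 / [3720 × (1 + 0.0622 × 21.5)] = 2.55×10^7 / 8695 = 2937 m³.
τ = V/Q = 2937/2090 = 1.405 d, or 33.73 h.

τ ≈ 33.7 h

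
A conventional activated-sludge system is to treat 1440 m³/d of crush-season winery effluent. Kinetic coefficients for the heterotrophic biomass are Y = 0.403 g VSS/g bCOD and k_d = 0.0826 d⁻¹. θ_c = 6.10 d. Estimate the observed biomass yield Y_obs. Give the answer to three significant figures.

The observed yield is Y_obs = Y/(1 + k_d·θ_c) = 0.403 / (1 + 0.0826 × 6.10) = 0.403 / 1.504 = 0.2680 g VSS per g bCOD removed.

Y_obs ≈ 0.268 g VSS/g bCOD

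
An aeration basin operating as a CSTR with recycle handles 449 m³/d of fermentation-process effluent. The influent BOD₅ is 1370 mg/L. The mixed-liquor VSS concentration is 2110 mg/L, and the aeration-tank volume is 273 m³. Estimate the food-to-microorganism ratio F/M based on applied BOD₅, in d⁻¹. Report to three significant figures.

F/M = applied load / biomass = Q·S₀/(V·X) = 449 × 1370 / (273.0 × 2110) = 1.068 d⁻¹.

F/M ≈ 1.07 d⁻¹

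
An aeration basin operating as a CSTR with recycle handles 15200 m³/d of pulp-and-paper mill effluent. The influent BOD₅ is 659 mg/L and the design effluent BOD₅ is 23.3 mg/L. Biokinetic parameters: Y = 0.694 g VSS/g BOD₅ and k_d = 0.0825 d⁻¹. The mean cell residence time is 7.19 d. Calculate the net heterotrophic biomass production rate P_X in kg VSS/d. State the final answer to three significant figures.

P_X ≈ 4210 kg VSS/d

The observed yield is Y_obs = Y/(1 + k_d·θ_c) = 0.694 / (1 + 0.0825 × 7.19) = 0.694 / 1.593 = 0.4356 g VSS per g BOD₅ removed.
ΔS = 659 − 23.3 = 635.7 mg/L, so the substrate removal rate is 15200 × 635.7/1000 = 9663 kg BOD₅/d.
Net biomass production P_X = Y_obs × Q·(S₀ − S) = 0.4356 × 9663 = 4209 kg VSS/d.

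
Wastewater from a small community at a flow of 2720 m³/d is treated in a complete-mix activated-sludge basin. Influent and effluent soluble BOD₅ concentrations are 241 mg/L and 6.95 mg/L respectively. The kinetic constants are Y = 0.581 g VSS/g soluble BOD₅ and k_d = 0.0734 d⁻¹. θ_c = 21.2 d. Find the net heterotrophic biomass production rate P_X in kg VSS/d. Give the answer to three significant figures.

Observed yield with endogenous decay: Y_obs = Y / (1 + k_d·θ_c) = 0.581 / (1 + 0.0734 × 21.2) = 0.581 / 2.556 = 0.2273 g VSS/g soluble BOD₅.
Q·(S₀ − S) = 2720 × (241 − 6.95) × 10⁻³ = 636.6 kg/d removed.
Net biomass production P_X = Y_obs × Q·(S₀ − S) = 0.2273 × 636.6 = 144.7 kg VSS/d.

P_X ≈ 145 kg VSS/d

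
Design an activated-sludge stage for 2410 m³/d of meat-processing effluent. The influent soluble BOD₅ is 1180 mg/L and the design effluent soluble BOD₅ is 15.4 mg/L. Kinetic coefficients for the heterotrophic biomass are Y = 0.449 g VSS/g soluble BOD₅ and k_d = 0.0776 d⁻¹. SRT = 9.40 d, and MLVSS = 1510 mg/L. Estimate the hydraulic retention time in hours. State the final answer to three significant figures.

τ ≈ 45.2 h

Rearranging the biomass balance for a CMAS with decay, V = Y·Q·ΔS·θ_c / [X·(1+k_d θ_c)] = 0.449 × 2410 × (1180 − 15.4) × 9.40 / [1510 × (1 + 0.0776 × 9.40)] = 1.18×10^7 / 2611 = 4536 m³.
HRT = V/Q = 4536 m³ / 2410 m³·d⁻¹ = 1.882 d × 24 = 45.17 h.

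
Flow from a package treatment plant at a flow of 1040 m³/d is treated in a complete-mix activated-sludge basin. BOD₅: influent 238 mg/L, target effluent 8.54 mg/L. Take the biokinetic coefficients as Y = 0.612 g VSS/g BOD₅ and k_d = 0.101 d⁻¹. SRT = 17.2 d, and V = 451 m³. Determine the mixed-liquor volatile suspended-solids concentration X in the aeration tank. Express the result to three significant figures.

Solving the biomass balance for X: X = Y Q (S₀−S) θ_c / [V (1+k_d θ_c)] = 0.612 × 1040 × (238 − 8.54) × 17.2 / [451 × (1 + 0.101 × 17.2)] = 2035 mg/L.

X ≈ 2030 mg/L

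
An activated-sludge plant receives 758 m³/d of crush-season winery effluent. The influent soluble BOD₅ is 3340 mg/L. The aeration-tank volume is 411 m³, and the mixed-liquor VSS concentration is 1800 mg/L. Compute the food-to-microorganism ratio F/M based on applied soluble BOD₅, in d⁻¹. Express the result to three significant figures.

F/M = applied load / biomass = Q·S₀/(V·X) = 758 × 3340 / (411.0 × 1800) = 3.422 d⁻¹.

F/M ≈ 3.42 d⁻¹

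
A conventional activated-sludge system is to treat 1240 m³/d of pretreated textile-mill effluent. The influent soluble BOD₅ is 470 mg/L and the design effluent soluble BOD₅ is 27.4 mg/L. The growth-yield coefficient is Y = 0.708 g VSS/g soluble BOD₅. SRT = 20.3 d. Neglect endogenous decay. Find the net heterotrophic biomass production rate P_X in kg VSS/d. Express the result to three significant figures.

P_X ≈ 389 kg VSS/d

No decay correction is needed, so Y_obs = Y = 0.708.
Q·(S₀ − S) = 1240 × (470 − 27.4) × 10⁻³ = 548.8 kg/d removed.
Biomass produced: P_X = Y_obs·Q·ΔS = 0.7080 × 548.8 ≈ 388.6 kg VSS/d.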